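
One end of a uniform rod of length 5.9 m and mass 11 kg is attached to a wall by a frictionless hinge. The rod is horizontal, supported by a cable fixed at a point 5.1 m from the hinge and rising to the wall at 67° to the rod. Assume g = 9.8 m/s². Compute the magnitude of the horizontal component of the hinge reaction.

H_x ≈ 26.5 N

Take torques about the hinge: T sin 67° · 5.1 = 11×9.8×2.95 = 318.01 N·m.
So T = 318.01 / (0.9205 × 5.1) = 67.74 N.
ΣF_x = 0: H_x = T cos 67° = 26.468 N.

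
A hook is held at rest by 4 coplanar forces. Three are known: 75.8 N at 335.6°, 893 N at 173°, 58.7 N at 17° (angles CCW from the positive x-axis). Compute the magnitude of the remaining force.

F ≈ 767 N

Sum the known components: ΣF_x = -761.2 N, ΣF_y = 94.68 N.
For equilibrium the remaining force must supply (−ΣF_x, −ΣF_y) = (761.2, -94.68) N.
Magnitude = √((761.2)² + (-94.68)²) = 767 N; direction = atan2(-94.68, 761.2) = 352.9°.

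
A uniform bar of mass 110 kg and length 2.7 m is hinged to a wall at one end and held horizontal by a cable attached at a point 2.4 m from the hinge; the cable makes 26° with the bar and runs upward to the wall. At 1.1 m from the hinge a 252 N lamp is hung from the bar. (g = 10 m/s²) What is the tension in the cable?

T ≈ 1670 N

Take torques about the hinge: T sin 26° · 2.4 = 110×10×1.35 + 252×1.1 = 1762.2 N·m.
So T = 1762.2 / (0.4384 × 2.4) = 1675 N.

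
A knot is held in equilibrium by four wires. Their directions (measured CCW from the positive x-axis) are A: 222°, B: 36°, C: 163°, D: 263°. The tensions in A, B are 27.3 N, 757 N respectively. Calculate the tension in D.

Resolve: ΣF_x = 27.3 cos 222° + 757 cos 36° + T_C cos 163° + T_D cos 263° = 0.
        ΣF_y = 27.3 sin 222° + 757 sin 36° + T_C sin 163° + T_D sin 263° = 0.
The known terms sum to (592.1, 426.7) N, so -0.9563 T_C − 0.1219 T_D = -592.1 and 0.2924 T_C − 0.9925 T_D = -426.7.
Solving simultaneously: T_C = 544 N, T_D = 590.1 N.

T_D ≈ 590 N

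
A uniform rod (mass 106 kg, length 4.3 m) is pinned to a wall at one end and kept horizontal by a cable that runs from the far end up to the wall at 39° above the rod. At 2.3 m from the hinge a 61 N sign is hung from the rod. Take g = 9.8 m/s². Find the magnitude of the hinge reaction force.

Take torques about the hinge: T sin 39° · 4.3 = 106×9.8×2.15 + 61×2.3 = 2373.7 N·m.
So T = 2373.7 / (0.6293 × 4.3) = 877.18 N.
ΣF_x = 0: H_x = T cos 39° = 681.7 N.
ΣF_y = 0: H_y = (106×9.8 + 61) − T sin 39° = 1099.8 − 552.03 = 547.77 N.
|H| = √(H_x² + H_y²) = √((681.7)² + (547.77)²) = 874.51 N.

|H| ≈ 875 N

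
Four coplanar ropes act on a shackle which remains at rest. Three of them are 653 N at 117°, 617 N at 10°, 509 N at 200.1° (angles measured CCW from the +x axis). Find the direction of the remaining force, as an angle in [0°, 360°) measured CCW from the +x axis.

θ ≈ 288°

Sum the known components: ΣF_x = -166.8 N, ΣF_y = 514 N.
For equilibrium the remaining force must supply (−ΣF_x, −ΣF_y) = (166.8, -514) N.
Magnitude = √((166.8)² + (-514)²) = 540.4 N; direction = atan2(-514, 166.8) = 288.0°.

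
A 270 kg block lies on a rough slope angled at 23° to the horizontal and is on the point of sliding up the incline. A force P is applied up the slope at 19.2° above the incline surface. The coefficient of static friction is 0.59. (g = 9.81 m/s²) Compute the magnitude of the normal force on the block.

N ≈ 1720 N

On the verge of sliding up the incline, friction equals μN and acts down the slope.
Perpendicular: N + P sin 19.2° = W cos 23° = 2438 N.
Along incline: P cos 19.2° = W sin 23° + μN  with W sin 23° = 1035 N.
Solving the pair for P and N: P = 2173 N, N = 1724 N (and f = μN = 1017 N).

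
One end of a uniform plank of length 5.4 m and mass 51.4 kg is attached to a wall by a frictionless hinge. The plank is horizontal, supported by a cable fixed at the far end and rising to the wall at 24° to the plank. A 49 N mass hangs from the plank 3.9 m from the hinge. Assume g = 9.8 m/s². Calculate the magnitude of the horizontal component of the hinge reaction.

H_x ≈ 645 N

Take torques about the hinge: T sin 24° · 5.4 = 51.4×9.8×2.7 + 49×3.9 = 1551.1 N·m.
So T = 1551.1 / (0.4067 × 5.4) = 706.23 N.
ΣF_x = 0: H_x = T cos 24° = 645.17 N.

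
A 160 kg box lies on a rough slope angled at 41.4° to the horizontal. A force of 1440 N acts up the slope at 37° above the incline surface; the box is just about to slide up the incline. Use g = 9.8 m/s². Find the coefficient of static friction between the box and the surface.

On the verge of sliding up the incline, friction is at its maximum μN and acts down the slope.
Perpendicular to incline: N = W cos 41.4° − P sin 37° = 1176 − 866.6 = 309.6 N.
Along incline: P cos 37° − μN = W sin 41.4° → μ = −(W sin 41.4° − P cos 37°) / N = 0.3654.

μ ≈ 0.365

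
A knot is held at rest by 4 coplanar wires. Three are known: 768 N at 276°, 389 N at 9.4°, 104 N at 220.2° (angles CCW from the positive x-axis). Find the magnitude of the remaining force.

Sum the known components: ΣF_x = 384.6 N, ΣF_y = -767.4 N.
For equilibrium the remaining force must supply (−ΣF_x, −ΣF_y) = (-384.6, 767.4) N.
Magnitude = √((-384.6)² + (767.4)²) = 858.4 N; direction = atan2(767.4, -384.6) = 116.6°.

F ≈ 858 N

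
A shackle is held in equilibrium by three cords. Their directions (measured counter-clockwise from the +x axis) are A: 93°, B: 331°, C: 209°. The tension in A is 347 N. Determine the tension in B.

T_B ≈ 368 N

Resolve: ΣF_x = 347 cos 93° + T_B cos 331° + T_C cos 209° = 0.
        ΣF_y = 347 sin 93° + T_B sin 331° + T_C sin 209° = 0.
The known terms sum to (-18.16, 346.5) N, so 0.8746 T_B − 0.8746 T_C = 18.16 and -0.4848 T_B − 0.4848 T_C = -346.5.
Solving simultaneously: T_B = 367.8 N, T_C = 347 N.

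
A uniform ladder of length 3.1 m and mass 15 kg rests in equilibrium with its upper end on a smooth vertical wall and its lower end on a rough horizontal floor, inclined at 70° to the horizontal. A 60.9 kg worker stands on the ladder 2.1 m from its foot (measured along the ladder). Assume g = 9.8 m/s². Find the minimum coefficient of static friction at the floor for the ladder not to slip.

ΣF_y = 0: N_floor = 15×9.8 + 60.9×9.8 = 743.82 N.
Torques about the foot: N_wall · 3.1 sin 70° = 15×9.8×1.55 cos 70° + 60.9×9.8×2.1 cos 70° → N_wall = 173.9 N.
ΣF_x = 0: f_floor = N_wall = 173.9 N.
μ_min = f_floor / N_floor = 173.9 / 743.82 = 0.2338.

μ_min ≈ 0.234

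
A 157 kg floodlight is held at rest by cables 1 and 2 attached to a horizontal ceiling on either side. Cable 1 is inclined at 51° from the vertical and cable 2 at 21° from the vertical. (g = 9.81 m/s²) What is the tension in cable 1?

Angles from the horizontal: cable 1 is 90° − 51° = 39°, cable 2 is 90° − 21° = 69°.
Weight W = 157 × 9.81 = 1540 N acts straight down.
Horizontal: T_1 cos 39° = T_2 cos 69°  →  T_2 = 2.169 T_1.
Vertical: T_1 sin 39° + T_2 sin 69° = 1540.
Substituting the horizontal relation into the vertical equation gives 2.654 T_1 = 1540, so T_1 = 580.4 N.

T_1 ≈ 580 N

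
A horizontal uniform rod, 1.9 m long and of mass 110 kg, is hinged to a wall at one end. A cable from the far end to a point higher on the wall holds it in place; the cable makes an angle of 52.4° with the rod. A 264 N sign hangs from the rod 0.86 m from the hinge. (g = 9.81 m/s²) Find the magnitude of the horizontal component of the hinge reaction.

H_x ≈ 508 N

Take torques about the hinge: T sin 52.4° · 1.9 = 110×9.81×0.95 + 264×0.86 = 1252.2 N·m.
So T = 1252.2 / (0.7923 × 1.9) = 831.82 N.
ΣF_x = 0: H_x = T cos 52.4° = 507.53 N.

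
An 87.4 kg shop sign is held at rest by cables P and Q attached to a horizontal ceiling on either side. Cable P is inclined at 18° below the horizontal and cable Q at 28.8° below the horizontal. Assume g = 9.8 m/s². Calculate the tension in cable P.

T_P ≈ 1030 N

Weight W = 87.4 × 9.8 = 856.5 N acts straight down.
Horizontal: T_P cos 18° = T_Q cos 28.8°  →  T_Q = 1.085 T_P.
Vertical: T_P sin 18° + T_Q sin 28.8° = 856.5.
Substituting the horizontal relation into the vertical equation gives 0.8319 T_P = 856.5, so T_P = 1030 N.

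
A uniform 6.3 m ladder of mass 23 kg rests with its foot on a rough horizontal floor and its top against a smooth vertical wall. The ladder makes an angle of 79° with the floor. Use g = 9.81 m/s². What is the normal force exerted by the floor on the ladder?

ΣF_y = 0: N_floor = 23×9.81 = 225.63 N.

N_floor ≈ 226 N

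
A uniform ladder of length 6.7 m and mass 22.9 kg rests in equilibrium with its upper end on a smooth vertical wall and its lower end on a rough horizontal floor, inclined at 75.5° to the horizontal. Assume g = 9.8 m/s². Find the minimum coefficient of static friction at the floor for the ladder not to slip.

ΣF_y = 0: N_floor = 22.9×9.8 = 224.42 N.
Torques about the foot: N_wall · 6.7 sin 75.5° = 22.9×9.8×3.35 cos 75.5° → N_wall = 29.019 N.
ΣF_x = 0: f_floor = N_wall = 29.019 N.
μ_min = f_floor / N_floor = 29.019 / 224.42 = 0.1293.

μ_min ≈ 0.129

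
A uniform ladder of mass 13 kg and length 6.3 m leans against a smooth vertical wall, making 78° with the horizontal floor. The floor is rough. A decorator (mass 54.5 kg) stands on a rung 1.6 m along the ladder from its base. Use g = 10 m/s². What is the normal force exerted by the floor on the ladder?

N_floor ≈ 675 N

ΣF_y = 0: N_floor = 13×10 + 54.5×10 = 675 N.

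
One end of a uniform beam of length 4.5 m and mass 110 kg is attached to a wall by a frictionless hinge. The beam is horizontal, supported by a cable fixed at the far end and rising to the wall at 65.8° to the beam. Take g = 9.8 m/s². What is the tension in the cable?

T ≈ 591 N

Take torques about the hinge: T sin 65.8° · 4.5 = 110×9.8×2.25 = 2425.5 N·m.
So T = 2425.5 / (0.9121 × 4.5) = 590.93 N.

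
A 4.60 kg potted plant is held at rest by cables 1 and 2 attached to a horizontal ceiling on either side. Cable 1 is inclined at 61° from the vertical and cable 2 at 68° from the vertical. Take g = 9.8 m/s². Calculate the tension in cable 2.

T_2 ≈ 50.7 N

Angles from the horizontal: cable 1 is 90° − 61° = 29°, cable 2 is 90° − 68° = 22°.
Weight W = 4.60 × 9.8 = 45.08 N acts straight down.
Horizontal: T_1 cos 29° = T_2 cos 22°  →  T_1 = 1.06 T_2.
Vertical: T_1 sin 29° + T_2 sin 22° = 45.08.
Substituting the horizontal relation into the vertical equation gives 0.8886 T_2 = 45.08, so T_2 = 50.73 N.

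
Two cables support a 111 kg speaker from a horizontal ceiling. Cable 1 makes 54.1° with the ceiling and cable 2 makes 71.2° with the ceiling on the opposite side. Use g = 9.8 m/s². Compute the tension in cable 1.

Weight W = 111 × 9.8 = 1088 N acts straight down.
Horizontal: T_1 cos 54.1° = T_2 cos 71.2°  →  T_2 = 1.82 T_1.
Vertical: T_1 sin 54.1° + T_2 sin 71.2° = 1088.
Substituting the horizontal relation into the vertical equation gives 2.532 T_1 = 1088, so T_1 = 429.5 N.

T_1 ≈ 430 N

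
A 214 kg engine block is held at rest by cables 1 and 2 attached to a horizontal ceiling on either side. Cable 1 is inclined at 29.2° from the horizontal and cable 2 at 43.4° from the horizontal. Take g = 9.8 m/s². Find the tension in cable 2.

Weight W = 214 × 9.8 = 2097 N acts straight down.
Horizontal: T_1 cos 29.2° = T_2 cos 43.4°  →  T_1 = 0.8323 T_2.
Vertical: T_1 sin 29.2° + T_2 sin 43.4° = 2097.
Substituting the horizontal relation into the vertical equation gives 1.093 T_2 = 2097, so T_2 = 1918 N.

T_2 ≈ 1920 N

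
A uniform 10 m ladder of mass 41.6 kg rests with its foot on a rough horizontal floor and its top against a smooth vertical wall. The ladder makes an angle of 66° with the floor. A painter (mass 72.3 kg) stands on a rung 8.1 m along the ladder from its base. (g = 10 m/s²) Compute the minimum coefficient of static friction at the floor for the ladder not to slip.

ΣF_y = 0: N_floor = 41.6×10 + 72.3×10 = 1139 N.
Torques about the foot: N_wall · 10 sin 66° = 41.6×10×5 cos 66° + 72.3×10×8.1 cos 66° → N_wall = 353.35 N.
ΣF_x = 0: f_floor = N_wall = 353.35 N.
μ_min = f_floor / N_floor = 353.35 / 1139 = 0.3102.

μ_min ≈ 0.310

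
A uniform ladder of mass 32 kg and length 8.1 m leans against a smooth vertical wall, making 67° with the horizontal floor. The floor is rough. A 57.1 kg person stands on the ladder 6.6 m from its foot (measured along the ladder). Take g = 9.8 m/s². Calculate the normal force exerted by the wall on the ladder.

Torques about the foot: N_wall · 8.1 sin 67° = 32×9.8×4.05 cos 67° + 57.1×9.8×6.6 cos 67° → N_wall = 260.1 N.

N_wall ≈ 260 N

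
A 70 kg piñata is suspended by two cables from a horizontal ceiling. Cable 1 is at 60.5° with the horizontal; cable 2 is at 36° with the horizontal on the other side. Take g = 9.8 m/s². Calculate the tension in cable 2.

T_2 ≈ 340 N

Weight W = 70 × 9.8 = 686 N acts straight down.
Horizontal: T_1 cos 60.5° = T_2 cos 36°  →  T_1 = 1.643 T_2.
Vertical: T_1 sin 60.5° + T_2 sin 36° = 686.
Substituting the horizontal relation into the vertical equation gives 2.018 T_2 = 686, so T_2 = 340 N.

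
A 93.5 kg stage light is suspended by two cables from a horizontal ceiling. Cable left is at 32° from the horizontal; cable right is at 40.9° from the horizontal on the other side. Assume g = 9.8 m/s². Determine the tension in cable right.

T_right ≈ 813 N

Weight W = 93.5 × 9.8 = 916.3 N acts straight down.
Horizontal: T_left cos 32° = T_right cos 40.9°  →  T_left = 0.8913 T_right.
Vertical: T_left sin 32° + T_right sin 40.9° = 916.3.
Substituting the horizontal relation into the vertical equation gives 1.127 T_right = 916.3, so T_right = 813 N.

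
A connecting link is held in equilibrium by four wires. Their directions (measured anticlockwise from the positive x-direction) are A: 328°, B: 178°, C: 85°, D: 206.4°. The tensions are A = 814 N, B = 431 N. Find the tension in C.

Resolve: ΣF_x = 814 cos 328° + 431 cos 178° + T_C cos 85° + T_D cos 206.4° = 0.
        ΣF_y = 814 sin 328° + 431 sin 178° + T_C sin 85° + T_D sin 206.4° = 0.
The known terms sum to (259.6, -416.3) N, so 0.0872 T_C − 0.8957 T_D = -259.6 and 0.9962 T_C − 0.4446 T_D = 416.3.
Solving simultaneously: T_C = 572.1 N, T_D = 345.5 N.

T_C ≈ 572 N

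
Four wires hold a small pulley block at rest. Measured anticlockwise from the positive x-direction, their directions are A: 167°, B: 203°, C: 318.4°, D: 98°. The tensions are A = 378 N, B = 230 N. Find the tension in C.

Resolve: ΣF_x = 378 cos 167° + 230 cos 203° + T_C cos 318.4° + T_D cos 98° = 0.
        ΣF_y = 378 sin 167° + 230 sin 203° + T_C sin 318.4° + T_D sin 98° = 0.
The known terms sum to (-580, -4.837) N, so 0.7478 T_C − 0.1392 T_D = 580 and -0.6639 T_C + 0.9903 T_D = 4.837.
Solving simultaneously: T_C = 887.3 N, T_D = 599.8 N.

T_C ≈ 887 N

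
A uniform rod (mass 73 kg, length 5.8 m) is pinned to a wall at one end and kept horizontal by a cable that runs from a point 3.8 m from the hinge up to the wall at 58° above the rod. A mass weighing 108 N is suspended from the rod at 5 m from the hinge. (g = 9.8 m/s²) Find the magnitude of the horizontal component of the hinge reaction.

H_x ≈ 430 N

Take torques about the hinge: T sin 58° · 3.8 = 73×9.8×2.9 + 108×5 = 2614.7 N·m.
So T = 2614.7 / (0.8480 × 3.8) = 811.36 N.
ΣF_x = 0: H_x = T cos 58° = 429.95 N.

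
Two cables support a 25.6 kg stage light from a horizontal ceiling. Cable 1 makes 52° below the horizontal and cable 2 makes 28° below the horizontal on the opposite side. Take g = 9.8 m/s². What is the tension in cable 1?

Weight W = 25.6 × 9.8 = 250.9 N acts straight down.
Horizontal: T_1 cos 52° = T_2 cos 28°  →  T_2 = 0.6973 T_1.
Vertical: T_1 sin 52° + T_2 sin 28° = 250.9.
Substituting the horizontal relation into the vertical equation gives 1.115 T_1 = 250.9, so T_1 = 224.9 N.

T_1 ≈ 225 N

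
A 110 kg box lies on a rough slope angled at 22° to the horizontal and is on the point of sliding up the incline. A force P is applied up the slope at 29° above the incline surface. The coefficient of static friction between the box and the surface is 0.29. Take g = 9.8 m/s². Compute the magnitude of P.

P ≈ 683 N

On the verge of sliding up the incline, friction equals μN and acts down the slope.
Perpendicular: N + P sin 29° = W cos 22° = 999.5 N.
Along incline: P cos 29° = W sin 22° + μN  with W sin 22° = 403.8 N.
Solving the pair for P and N: P = 683.3 N, N = 668.2 N (and f = μN = 193.8 N).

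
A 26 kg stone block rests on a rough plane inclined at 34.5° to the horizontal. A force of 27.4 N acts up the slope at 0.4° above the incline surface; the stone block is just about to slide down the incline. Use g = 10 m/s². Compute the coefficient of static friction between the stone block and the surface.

On the verge of sliding down the incline, friction is at its maximum μN and acts up the slope.
Perpendicular to incline: N = W cos 34.5° − P sin 0.4° = 214.3 − 0.1913 = 214.1 N.
Along incline: P cos 0.4° + μN = W sin 34.5° → μ = (W sin 34.5° − P cos 0.4°) / N = 0.5599.

μ ≈ 0.560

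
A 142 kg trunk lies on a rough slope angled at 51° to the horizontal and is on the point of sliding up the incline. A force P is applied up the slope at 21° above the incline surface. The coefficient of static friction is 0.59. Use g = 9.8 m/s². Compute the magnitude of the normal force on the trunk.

N ≈ 376 N

On the verge of sliding up the incline, friction equals μN and acts down the slope.
Perpendicular: N + P sin 21° = W cos 51° = 875.8 N.
Along incline: P cos 21° = W sin 51° + μN  with W sin 51° = 1081 N.
Solving the pair for P and N: P = 1396 N, N = 375.6 N (and f = μN = 221.6 N).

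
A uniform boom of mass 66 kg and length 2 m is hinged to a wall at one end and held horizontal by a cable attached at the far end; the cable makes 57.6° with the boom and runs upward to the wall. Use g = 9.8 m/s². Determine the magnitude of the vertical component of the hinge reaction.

|H_y| ≈ 323 N

Take torques about the hinge: T sin 57.6° · 2 = 66×9.8×1 = 646.8 N·m.
So T = 646.8 / (0.8443 × 2) = 383.03 N.
ΣF_y = 0: H_y = (66×9.8) − T sin 57.6° = 646.8 − 323.4 = 323.4 N.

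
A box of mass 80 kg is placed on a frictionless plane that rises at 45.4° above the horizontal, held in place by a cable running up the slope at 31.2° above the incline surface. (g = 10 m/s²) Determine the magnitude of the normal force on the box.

Take axes along and perpendicular to the incline. Weight components: W sin 45.4° = 569.6 N down-slope, W cos 45.4° = 561.7 N into the surface.
Along incline: T cos 31.2° = W sin 45.4° → T = 665.9 N.
Perpendicular: N = W cos 45.4° − T sin 31.2° = 216.7 N.

N ≈ 217 N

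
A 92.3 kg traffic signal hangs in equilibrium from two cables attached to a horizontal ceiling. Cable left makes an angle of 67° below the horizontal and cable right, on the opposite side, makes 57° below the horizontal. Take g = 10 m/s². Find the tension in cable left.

Weight W = 92.3 × 10 = 923 N acts straight down.
Horizontal: T_left cos 67° = T_right cos 57°  →  T_right = 0.7174 T_left.
Vertical: T_left sin 67° + T_right sin 57° = 923.
Substituting the horizontal relation into the vertical equation gives 1.522 T_left = 923, so T_left = 606.4 N.

T_left ≈ 606 N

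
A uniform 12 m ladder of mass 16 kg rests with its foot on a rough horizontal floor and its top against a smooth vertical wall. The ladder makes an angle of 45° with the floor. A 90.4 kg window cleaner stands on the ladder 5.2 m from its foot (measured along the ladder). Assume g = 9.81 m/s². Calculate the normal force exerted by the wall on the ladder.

N_wall ≈ 463 N

Torques about the foot: N_wall · 12 sin 45° = 16×9.81×6 cos 45° + 90.4×9.81×5.2 cos 45° → N_wall = 462.77 N.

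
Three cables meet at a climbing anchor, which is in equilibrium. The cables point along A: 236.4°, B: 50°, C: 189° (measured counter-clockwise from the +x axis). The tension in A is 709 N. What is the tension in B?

Resolve: ΣF_x = 709 cos 236.4° + T_B cos 50° + T_C cos 189° = 0.
        ΣF_y = 709 sin 236.4° + T_B sin 50° + T_C sin 189° = 0.
The known terms sum to (-392.4, -590.5) N, so 0.6428 T_B − 0.9877 T_C = 392.4 and 0.7660 T_B − 0.1564 T_C = 590.5.
Solving simultaneously: T_B = 795.5 N, T_C = 120.5 N.

T_B ≈ 795 N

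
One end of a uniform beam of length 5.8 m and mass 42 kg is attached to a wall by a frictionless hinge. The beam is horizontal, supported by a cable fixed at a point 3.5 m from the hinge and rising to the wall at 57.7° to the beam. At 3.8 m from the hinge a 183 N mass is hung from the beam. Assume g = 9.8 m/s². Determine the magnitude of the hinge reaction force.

|H| ≈ 346 N

Take torques about the hinge: T sin 57.7° · 3.5 = 42×9.8×2.9 + 183×3.8 = 1889 N·m.
So T = 1889 / (0.8453 × 3.5) = 638.53 N.
ΣF_x = 0: H_x = T cos 57.7° = 341.2 N.
ΣF_y = 0: H_y = (42×9.8 + 183) − T sin 57.7° = 594.6 − 539.73 = 54.874 N.
|H| = √(H_x² + H_y²) = √((341.2)² + (54.874)²) = 345.58 N.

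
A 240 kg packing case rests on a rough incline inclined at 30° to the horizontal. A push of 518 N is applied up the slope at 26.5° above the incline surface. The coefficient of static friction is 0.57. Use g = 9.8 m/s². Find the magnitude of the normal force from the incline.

N ≈ 1810 N

Axes along / perpendicular to the incline. W sin 30° = 1176 N down-slope; W cos 30° = 2037 N into the surface.
Perpendicular: N = W cos 30° − P sin 26.5° = 2037 − 231.1 = 1806 N.
Along incline: P cos 26.5° + f = W sin 30° (friction acts up-slope) → f = 1176 − 463.6 = 712.4 N.
|f| = 712.4 N ≤ μN = 1029 N, so the packing case is indeed static.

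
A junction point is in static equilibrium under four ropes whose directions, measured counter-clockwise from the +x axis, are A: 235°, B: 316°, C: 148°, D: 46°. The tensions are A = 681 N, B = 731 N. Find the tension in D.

Resolve: ΣF_x = 681 cos 235° + 731 cos 316° + T_C cos 148° + T_D cos 46° = 0.
        ΣF_y = 681 sin 235° + 731 sin 316° + T_C sin 148° + T_D sin 46° = 0.
The known terms sum to (135.2, -1066) N, so -0.8480 T_C + 0.6947 T_D = -135.2 and 0.5299 T_C + 0.7193 T_D = 1066.
Solving simultaneously: T_C = 856.2 N, T_D = 850.6 N.

T_D ≈ 851 N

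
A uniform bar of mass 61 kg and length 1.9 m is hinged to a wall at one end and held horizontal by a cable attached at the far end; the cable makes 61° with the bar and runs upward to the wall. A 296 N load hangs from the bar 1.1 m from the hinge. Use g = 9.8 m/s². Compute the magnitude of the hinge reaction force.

|H| ≈ 497 N

Take torques about the hinge: T sin 61° · 1.9 = 61×9.8×0.95 + 296×1.1 = 893.51 N·m.
So T = 893.51 / (0.8746 × 1.9) = 537.68 N.
ΣF_x = 0: H_x = T cos 61° = 260.67 N.
ΣF_y = 0: H_y = (61×9.8 + 296) − T sin 61° = 893.8 − 470.27 = 423.53 N.
|H| = √(H_x² + H_y²) = √((260.67)² + (423.53)²) = 497.32 N.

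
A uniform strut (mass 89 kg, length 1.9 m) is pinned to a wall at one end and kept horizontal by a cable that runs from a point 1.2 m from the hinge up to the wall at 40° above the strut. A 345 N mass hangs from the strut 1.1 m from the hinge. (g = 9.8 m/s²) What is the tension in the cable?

T ≈ 1570 N

Take torques about the hinge: T sin 40° · 1.2 = 89×9.8×0.95 + 345×1.1 = 1208.1 N·m.
So T = 1208.1 / (0.6428 × 1.2) = 1566.2 N.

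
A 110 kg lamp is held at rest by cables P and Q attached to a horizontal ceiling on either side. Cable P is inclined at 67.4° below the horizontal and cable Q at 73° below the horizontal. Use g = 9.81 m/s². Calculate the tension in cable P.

Weight W = 110 × 9.81 = 1079 N acts straight down.
Horizontal: T_P cos 67.4° = T_Q cos 73°  →  T_Q = 1.314 T_P.
Vertical: T_P sin 67.4° + T_Q sin 73° = 1079.
Substituting the horizontal relation into the vertical equation gives 2.18 T_P = 1079, so T_P = 495 N.

T_P ≈ 495 N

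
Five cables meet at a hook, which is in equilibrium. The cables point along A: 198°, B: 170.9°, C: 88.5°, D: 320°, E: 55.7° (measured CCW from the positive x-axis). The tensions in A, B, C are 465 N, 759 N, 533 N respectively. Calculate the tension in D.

T_D ≈ 1270 N

Resolve: ΣF_x = 465 cos 198° + 759 cos 170.9° + 533 cos 88.5° + T_D cos 320° + T_E cos 55.7° = 0.
        ΣF_y = 465 sin 198° + 759 sin 170.9° + 533 sin 88.5° + T_D sin 320° + T_E sin 55.7° = 0.
The known terms sum to (-1178, 509.2) N, so 0.7660 T_D + 0.5635 T_E = 1178 and -0.6428 T_D + 0.8261 T_E = -509.2.
Solving simultaneously: T_D = 1266 N, T_E = 368.8 N.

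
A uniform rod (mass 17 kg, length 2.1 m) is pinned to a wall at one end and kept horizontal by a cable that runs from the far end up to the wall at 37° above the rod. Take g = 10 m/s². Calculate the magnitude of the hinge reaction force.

|H| ≈ 141 N

Take torques about the hinge: T sin 37° · 2.1 = 17×10×1.05 = 178.5 N·m.
So T = 178.5 / (0.6018 × 2.1) = 141.24 N.
ΣF_x = 0: H_x = T cos 37° = 112.8 N.
ΣF_y = 0: H_y = (17×10) − T sin 37° = 170 − 85 = 85 N.
|H| = √(H_x² + H_y²) = √((112.8)² + (85)²) = 141.24 N.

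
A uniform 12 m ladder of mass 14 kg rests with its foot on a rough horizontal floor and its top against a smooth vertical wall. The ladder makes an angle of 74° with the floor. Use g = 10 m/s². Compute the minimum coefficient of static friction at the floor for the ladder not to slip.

μ_min ≈ 0.143

ΣF_y = 0: N_floor = 14×10 = 140 N.
Torques about the foot: N_wall · 12 sin 74° = 14×10×6 cos 74° → N_wall = 20.072 N.
ΣF_x = 0: f_floor = N_wall = 20.072 N.
μ_min = f_floor / N_floor = 20.072 / 140 = 0.1434.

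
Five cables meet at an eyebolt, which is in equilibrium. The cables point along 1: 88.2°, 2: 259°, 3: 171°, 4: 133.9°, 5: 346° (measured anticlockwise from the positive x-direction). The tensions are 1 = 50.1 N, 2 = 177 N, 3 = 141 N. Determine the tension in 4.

Resolve: ΣF_x = 50.1 cos 88.2° + 177 cos 259° + 141 cos 171° + T_4 cos 133.9° + T_5 cos 346° = 0.
        ΣF_y = 50.1 sin 88.2° + 177 sin 259° + 141 sin 171° + T_4 sin 133.9° + T_5 sin 346° = 0.
The known terms sum to (-171.5, -101.6) N, so -0.6934 T_4 + 0.9703 T_5 = 171.5 and 0.7206 T_4 − 0.2419 T_5 = 101.6.
Solving simultaneously: T_4 = 263.6 N, T_5 = 365.1 N.

T_4 ≈ 264 N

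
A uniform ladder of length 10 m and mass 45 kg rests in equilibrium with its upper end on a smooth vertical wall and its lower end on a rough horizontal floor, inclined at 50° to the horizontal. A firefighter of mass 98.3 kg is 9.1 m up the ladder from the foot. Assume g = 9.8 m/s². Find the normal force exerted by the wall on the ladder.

Torques about the foot: N_wall · 10 sin 50° = 45×9.8×5 cos 50° + 98.3×9.8×9.1 cos 50° → N_wall = 920.61 N.

N_wall ≈ 921 N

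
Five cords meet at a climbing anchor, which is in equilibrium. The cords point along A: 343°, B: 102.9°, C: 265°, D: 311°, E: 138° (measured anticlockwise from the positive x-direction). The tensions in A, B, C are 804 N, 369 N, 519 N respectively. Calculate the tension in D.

T_D ≈ 1130 N

Resolve: ΣF_x = 804 cos 343° + 369 cos 102.9° + 519 cos 265° + T_D cos 311° + T_E cos 138° = 0.
        ΣF_y = 804 sin 343° + 369 sin 102.9° + 519 sin 265° + T_D sin 311° + T_E sin 138° = 0.
The known terms sum to (641.3, -392.4) N, so 0.6561 T_D − 0.7431 T_E = -641.3 and -0.7547 T_D + 0.6691 T_E = 392.4.
Solving simultaneously: T_D = 1128 N, T_E = 1859 N.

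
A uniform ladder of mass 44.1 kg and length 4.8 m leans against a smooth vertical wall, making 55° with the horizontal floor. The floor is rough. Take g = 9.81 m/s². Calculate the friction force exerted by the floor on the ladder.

f ≈ 151 N

Torques about the foot: N_wall · 4.8 sin 55° = 44.1×9.81×2.4 cos 55° → N_wall = 151.46 N.
ΣF_x = 0: f_floor = N_wall = 151.46 N.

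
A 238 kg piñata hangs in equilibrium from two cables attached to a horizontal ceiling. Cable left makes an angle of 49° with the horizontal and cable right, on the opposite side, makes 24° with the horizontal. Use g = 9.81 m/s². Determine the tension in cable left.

T_left ≈ 2230 N

Weight W = 238 × 9.81 = 2335 N acts straight down.
Horizontal: T_left cos 49° = T_right cos 24°  →  T_right = 0.7181 T_left.
Vertical: T_left sin 49° + T_right sin 24° = 2335.
Substituting the horizontal relation into the vertical equation gives 1.047 T_left = 2335, so T_left = 2230 N.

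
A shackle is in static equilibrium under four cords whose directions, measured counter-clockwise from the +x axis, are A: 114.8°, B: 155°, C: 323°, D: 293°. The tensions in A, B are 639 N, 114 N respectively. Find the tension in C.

Resolve: ΣF_x = 639 cos 114.8° + 114 cos 155° + T_C cos 323° + T_D cos 293° = 0.
        ΣF_y = 639 sin 114.8° + 114 sin 155° + T_C sin 323° + T_D sin 293° = 0.
The known terms sum to (-371.3, 628.2) N, so 0.7986 T_C + 0.3907 T_D = 371.3 and -0.6018 T_C − 0.9205 T_D = -628.2.
Solving simultaneously: T_C = 192.7 N, T_D = 556.5 N.

T_C ≈ 193 N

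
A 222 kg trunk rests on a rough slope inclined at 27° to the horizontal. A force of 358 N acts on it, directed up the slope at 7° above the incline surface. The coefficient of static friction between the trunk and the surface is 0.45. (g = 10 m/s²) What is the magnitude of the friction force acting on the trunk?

Axes along / perpendicular to the incline. W sin 27° = 1008 N down-slope; W cos 27° = 1978 N into the surface.
Perpendicular: N = W cos 27° − P sin 7° = 1978 − 43.63 = 1934 N.
Along incline: P cos 7° + f = W sin 27° (friction acts up-slope) → f = 1008 − 355.3 = 652.5 N.
|f| = 652.5 N ≤ μN = 870.5 N, so the trunk is indeed static.

f ≈ 653 N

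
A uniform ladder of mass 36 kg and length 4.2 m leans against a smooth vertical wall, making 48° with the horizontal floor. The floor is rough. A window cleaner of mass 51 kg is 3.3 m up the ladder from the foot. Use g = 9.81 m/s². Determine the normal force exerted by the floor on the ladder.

N_floor ≈ 853 N

ΣF_y = 0: N_floor = 36×9.81 + 51×9.81 = 853.47 N.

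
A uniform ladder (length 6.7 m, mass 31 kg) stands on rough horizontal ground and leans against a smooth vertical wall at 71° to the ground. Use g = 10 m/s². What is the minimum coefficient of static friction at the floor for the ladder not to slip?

ΣF_y = 0: N_floor = 31×10 = 310 N.
Torques about the foot: N_wall · 6.7 sin 71° = 31×10×3.35 cos 71° → N_wall = 53.371 N.
ΣF_x = 0: f_floor = N_wall = 53.371 N.
μ_min = f_floor / N_floor = 53.371 / 310 = 0.1722.

μ_min ≈ 0.172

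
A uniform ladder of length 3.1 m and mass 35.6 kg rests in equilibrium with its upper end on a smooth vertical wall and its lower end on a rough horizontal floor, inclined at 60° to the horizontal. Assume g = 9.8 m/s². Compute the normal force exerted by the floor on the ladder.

ΣF_y = 0: N_floor = 35.6×9.8 = 348.88 N.

N_floor ≈ 349 N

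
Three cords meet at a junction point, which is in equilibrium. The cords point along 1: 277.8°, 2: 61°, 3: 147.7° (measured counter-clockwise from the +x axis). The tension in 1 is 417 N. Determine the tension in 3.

Resolve: ΣF_x = 417 cos 277.8° + T_2 cos 61° + T_3 cos 147.7° = 0.
        ΣF_y = 417 sin 277.8° + T_2 sin 61° + T_3 sin 147.7° = 0.
The known terms sum to (56.59, -413.1) N, so 0.4848 T_2 − 0.8453 T_3 = -56.59 and 0.8746 T_2 + 0.5344 T_3 = 413.1.
Solving simultaneously: T_2 = 319.5 N, T_3 = 250.2 N.

T_3 ≈ 250 N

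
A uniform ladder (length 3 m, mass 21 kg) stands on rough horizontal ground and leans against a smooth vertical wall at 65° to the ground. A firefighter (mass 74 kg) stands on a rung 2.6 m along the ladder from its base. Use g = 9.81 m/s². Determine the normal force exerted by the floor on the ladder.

N_floor ≈ 932 N

ΣF_y = 0: N_floor = 21×9.81 + 74×9.81 = 931.95 N.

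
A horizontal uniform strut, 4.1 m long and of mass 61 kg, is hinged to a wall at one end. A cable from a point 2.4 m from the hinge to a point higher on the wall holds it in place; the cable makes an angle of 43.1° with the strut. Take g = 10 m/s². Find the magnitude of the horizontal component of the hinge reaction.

H_x ≈ 557 N

Take torques about the hinge: T sin 43.1° · 2.4 = 61×10×2.05 = 1250.5 N·m.
So T = 1250.5 / (0.6833 × 2.4) = 762.57 N.
ΣF_x = 0: H_x = T cos 43.1° = 556.8 N.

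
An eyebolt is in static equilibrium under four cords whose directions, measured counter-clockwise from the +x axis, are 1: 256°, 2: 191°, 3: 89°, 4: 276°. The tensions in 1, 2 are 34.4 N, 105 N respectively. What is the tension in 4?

Resolve: ΣF_x = 34.4 cos 256° + 105 cos 191° + T_3 cos 89° + T_4 cos 276° = 0.
        ΣF_y = 34.4 sin 256° + 105 sin 191° + T_3 sin 89° + T_4 sin 276° = 0.
The known terms sum to (-111.4, -53.41) N, so 0.0175 T_3 + 0.1045 T_4 = 111.4 and 0.9998 T_3 − 0.9945 T_4 = 53.41.
Solving simultaneously: T_3 = 954.8 N, T_4 = 906.2 N.

T_4 ≈ 906 N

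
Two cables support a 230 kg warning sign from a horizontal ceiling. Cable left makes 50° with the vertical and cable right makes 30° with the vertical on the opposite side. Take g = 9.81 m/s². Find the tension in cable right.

Angles from the horizontal: cable left is 90° − 50° = 40°, cable right is 90° − 30° = 60°.
Weight W = 230 × 9.81 = 2256 N acts straight down.
Horizontal: T_left cos 40° = T_right cos 60°  →  T_left = 0.6527 T_right.
Vertical: T_left sin 40° + T_right sin 60° = 2256.
Substituting the horizontal relation into the vertical equation gives 1.286 T_right = 2256, so T_right = 1755 N.

T_right ≈ 1760 N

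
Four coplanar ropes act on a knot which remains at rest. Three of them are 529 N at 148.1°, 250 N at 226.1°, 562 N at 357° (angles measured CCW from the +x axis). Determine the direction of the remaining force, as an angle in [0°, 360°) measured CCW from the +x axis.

θ ≈ 311°

Sum the known components: ΣF_x = -61.23 N, ΣF_y = 69.99 N.
For equilibrium the remaining force must supply (−ΣF_x, −ΣF_y) = (61.23, -69.99) N.
Magnitude = √((61.23)² + (-69.99)²) = 92.99 N; direction = atan2(-69.99, 61.23) = 311.2°.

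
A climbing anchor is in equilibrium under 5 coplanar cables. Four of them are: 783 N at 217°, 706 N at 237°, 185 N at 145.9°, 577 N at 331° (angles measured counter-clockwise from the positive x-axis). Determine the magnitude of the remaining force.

Sum the known components: ΣF_x = -658.4 N, ΣF_y = -1239 N.
For equilibrium the remaining force must supply (−ΣF_x, −ΣF_y) = (658.4, 1239) N.
Magnitude = √((658.4)² + (1239)²) = 1403 N; direction = atan2(1239, 658.4) = 62.0°.

F ≈ 1400 N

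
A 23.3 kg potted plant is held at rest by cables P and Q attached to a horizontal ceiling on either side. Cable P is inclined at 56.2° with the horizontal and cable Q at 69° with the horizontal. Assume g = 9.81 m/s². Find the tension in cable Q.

T_Q ≈ 156 N

Weight W = 23.3 × 9.81 = 228.6 N acts straight down.
Horizontal: T_P cos 56.2° = T_Q cos 69°  →  T_P = 0.6442 T_Q.
Vertical: T_P sin 56.2° + T_Q sin 69° = 228.6.
Substituting the horizontal relation into the vertical equation gives 1.469 T_Q = 228.6, so T_Q = 155.6 N.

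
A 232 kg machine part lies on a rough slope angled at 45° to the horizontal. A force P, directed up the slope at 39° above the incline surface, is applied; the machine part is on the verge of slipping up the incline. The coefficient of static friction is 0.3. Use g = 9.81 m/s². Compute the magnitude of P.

On the verge of sliding up the incline, friction equals μN and acts down the slope.
Perpendicular: N + P sin 39° = W cos 45° = 1609 N.
Along incline: P cos 39° = W sin 45° + μN  with W sin 45° = 1609 N.
Solving the pair for P and N: P = 2166 N, N = 246.3 N (and f = μN = 73.89 N).

P ≈ 2170 N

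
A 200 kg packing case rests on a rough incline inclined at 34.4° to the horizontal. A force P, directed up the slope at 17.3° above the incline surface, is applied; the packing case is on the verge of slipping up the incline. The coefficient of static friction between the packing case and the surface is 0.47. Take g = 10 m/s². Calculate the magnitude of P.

P ≈ 1740 N

On the verge of sliding up the incline, friction equals μN and acts down the slope.
Perpendicular: N + P sin 17.3° = W cos 34.4° = 1650 N.
Along incline: P cos 17.3° = W sin 34.4° + μN  with W sin 34.4° = 1130 N.
Solving the pair for P and N: P = 1741 N, N = 1133 N (and f = μN = 532.3 N).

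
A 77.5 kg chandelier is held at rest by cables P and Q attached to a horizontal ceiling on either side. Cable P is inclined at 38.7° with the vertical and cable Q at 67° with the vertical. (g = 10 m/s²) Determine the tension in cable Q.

Angles from the horizontal: cable P is 90° − 38.7° = 51.3°, cable Q is 90° − 67° = 23°.
Weight W = 77.5 × 10 = 775 N acts straight down.
Horizontal: T_P cos 51.3° = T_Q cos 23°  →  T_P = 1.472 T_Q.
Vertical: T_P sin 51.3° + T_Q sin 23° = 775.
Substituting the horizontal relation into the vertical equation gives 1.54 T_Q = 775, so T_Q = 503.3 N.

T_Q ≈ 503 N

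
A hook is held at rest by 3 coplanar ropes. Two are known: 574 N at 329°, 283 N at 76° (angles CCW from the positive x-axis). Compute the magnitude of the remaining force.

Sum the known components: ΣF_x = 560.5 N, ΣF_y = -21.04 N.
For equilibrium the remaining force must supply (−ΣF_x, −ΣF_y) = (-560.5, 21.04) N.
Magnitude = √((-560.5)² + (21.04)²) = 560.9 N; direction = atan2(21.04, -560.5) = 177.9°.

F ≈ 561 N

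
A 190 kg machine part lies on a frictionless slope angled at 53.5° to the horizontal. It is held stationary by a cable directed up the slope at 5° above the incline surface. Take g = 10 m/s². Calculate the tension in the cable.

T ≈ 1530 N

Take axes along and perpendicular to the incline. Weight components: W sin 53.5° = 1527 N down-slope, W cos 53.5° = 1130 N into the surface.
Along incline: T cos 5° = W sin 53.5° → T = 1533 N.
Perpendicular: N = W cos 53.5° − T sin 5° = 996.5 N.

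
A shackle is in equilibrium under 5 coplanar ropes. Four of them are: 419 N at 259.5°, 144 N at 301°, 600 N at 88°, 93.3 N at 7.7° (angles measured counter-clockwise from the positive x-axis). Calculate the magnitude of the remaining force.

F ≈ 135 N

Sum the known components: ΣF_x = 111.2 N, ΣF_y = 76.72 N.
For equilibrium the remaining force must supply (−ΣF_x, −ΣF_y) = (-111.2, -76.72) N.
Magnitude = √((-111.2)² + (-76.72)²) = 135.1 N; direction = atan2(-76.72, -111.2) = 214.6°.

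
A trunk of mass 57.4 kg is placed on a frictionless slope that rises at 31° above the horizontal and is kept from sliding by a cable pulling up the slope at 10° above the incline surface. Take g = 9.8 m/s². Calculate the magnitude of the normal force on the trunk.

Take axes along and perpendicular to the incline. Weight components: W sin 31° = 289.7 N down-slope, W cos 31° = 482.2 N into the surface.
Along incline: T cos 10° = W sin 31° → T = 294.2 N.
Perpendicular: N = W cos 31° − T sin 10° = 431.1 N.

N ≈ 431 N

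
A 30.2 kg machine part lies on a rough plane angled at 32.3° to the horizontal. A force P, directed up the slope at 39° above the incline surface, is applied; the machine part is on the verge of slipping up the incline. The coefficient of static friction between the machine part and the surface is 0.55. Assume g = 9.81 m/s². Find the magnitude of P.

On the verge of sliding up the incline, friction equals μN and acts down the slope.
Perpendicular: N + P sin 39° = W cos 32.3° = 250.4 N.
Along incline: P cos 39° = W sin 32.3° + μN  with W sin 32.3° = 158.3 N.
Solving the pair for P and N: P = 263.6 N, N = 84.56 N (and f = μN = 46.51 N).

P ≈ 264 N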